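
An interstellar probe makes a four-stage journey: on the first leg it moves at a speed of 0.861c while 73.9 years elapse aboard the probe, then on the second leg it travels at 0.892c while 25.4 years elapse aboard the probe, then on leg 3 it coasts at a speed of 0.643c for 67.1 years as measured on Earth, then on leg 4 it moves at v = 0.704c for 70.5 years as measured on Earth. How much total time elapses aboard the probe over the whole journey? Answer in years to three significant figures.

τ = 201 years

Leg 1: 73.9 years is already measured aboard the probe.
Leg 2: 25.4 years is already measured aboard the probe.
Leg 3: γ = 1/√(1 − 0.643²) = 1/√0.5866 = 1.306; τ_3 = 67.1/1.306 = 51.39 years.
Leg 4: γ = 1/√(1 − 0.704²) = 1/√0.5044 = 1.408; τ_4 = 70.5/1.408 = 50.07 years.
Total: 73.90 + 25.40 + 51.39 + 50.07 years.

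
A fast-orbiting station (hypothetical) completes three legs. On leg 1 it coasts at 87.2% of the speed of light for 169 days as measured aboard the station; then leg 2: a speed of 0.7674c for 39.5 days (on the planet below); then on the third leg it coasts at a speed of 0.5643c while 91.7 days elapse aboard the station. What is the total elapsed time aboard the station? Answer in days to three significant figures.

τ = 286 days

Leg 1: 169 days is already measured aboard the station.
Leg 2: γ = 1/√(1 − 0.7674²) = 1/√0.4111 = 1.560; τ_2 = 39.5/1.560 = 25.33 days.
Leg 3: 91.7 days is already measured aboard the station.
Total: 169.0 + 25.33 + 91.70 days.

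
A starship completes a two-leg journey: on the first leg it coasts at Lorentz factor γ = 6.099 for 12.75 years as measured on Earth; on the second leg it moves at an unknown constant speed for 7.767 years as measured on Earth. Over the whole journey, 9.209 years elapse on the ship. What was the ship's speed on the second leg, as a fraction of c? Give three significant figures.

β = 0.400

Leg 1: γ = 6.099; τ_1 = 12.75/6.099 = 2.091 years.
Leg 2: speed unknown; τ_2 = 7.767/γ_2.
Total proper time: 2.091 + τ_2 = 9.209, so τ_2 = 9.209 − 2.091 = 7.118 years.
γ_2 = 7.767/7.118 = 1.091; β = √(1 − 1/γ²) = √0.1600.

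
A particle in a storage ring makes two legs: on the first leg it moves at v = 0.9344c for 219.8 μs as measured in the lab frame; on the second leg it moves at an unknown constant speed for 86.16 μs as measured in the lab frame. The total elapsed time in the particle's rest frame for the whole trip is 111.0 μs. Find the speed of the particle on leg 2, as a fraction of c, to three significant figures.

Leg 1: γ = 1/√(1 − 0.9344²) = 1/√0.1269 = 2.807; τ_1 = 219.8/2.807 = 78.30 μs.
Leg 2: speed unknown; τ_2 = 86.16/γ_2.
Total proper time: 78.30 + τ_2 = 111.0, so τ_2 = 111.0 − 78.30 = 32.70 μs.
γ_2 = 86.16/32.70 = 2.635; β = √(1 − 1/γ²) = √0.8559.

β = 0.925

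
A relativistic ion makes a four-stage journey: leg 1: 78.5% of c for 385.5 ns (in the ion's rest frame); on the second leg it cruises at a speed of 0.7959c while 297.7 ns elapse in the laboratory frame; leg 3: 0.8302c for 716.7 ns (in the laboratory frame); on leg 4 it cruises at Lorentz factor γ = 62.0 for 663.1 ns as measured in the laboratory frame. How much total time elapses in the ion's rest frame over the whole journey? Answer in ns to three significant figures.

Leg 1: 385.5 ns is already measured in the ion's rest frame.
Leg 2: γ = 1/√(1 − 0.7959²) = 1/√0.3665 = 1.652; τ_2 = 297.7/1.652 = 180.2 ns.
Leg 3: γ = 1/√(1 − 0.8302²) = 1/√0.3108 = 1.794; τ_3 = 716.7/1.794 = 399.5 ns.
Leg 4: γ = 62.0; τ_4 = 663.1/62.00 = 10.70 ns.
Total: 385.5 + 180.2 + 399.5 + 10.70 ns.

τ = 976 ns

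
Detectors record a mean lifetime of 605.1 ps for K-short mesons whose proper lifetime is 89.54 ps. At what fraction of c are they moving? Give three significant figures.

γ = Δt/τ₀ = 605.1/89.54 = 6.758
β = √(1 − 1/γ²) = √(1 − 0.02190) = √0.9781

v = 0.989c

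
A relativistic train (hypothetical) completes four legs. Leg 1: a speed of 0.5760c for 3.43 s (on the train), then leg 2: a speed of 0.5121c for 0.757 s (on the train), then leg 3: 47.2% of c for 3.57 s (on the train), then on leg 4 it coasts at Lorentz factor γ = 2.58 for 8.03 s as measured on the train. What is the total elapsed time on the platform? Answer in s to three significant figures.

Δt = 29.8 s

Leg 1: γ = 1/√(1 − 0.5760²) = 1/√0.6682 = 1.223; Δt_1 = 1.223 × 3.43 = 4.196 s.
Leg 2: γ = 1/√(1 − 0.5121²) = 1/√0.7378 = 1.164; Δt_2 = 1.164 × 0.757 = 0.8813 s.
Leg 3: β = 0.472; γ = 1/√(1 − 0.472²) = 1/√0.7772 = 1.134; Δt_3 = 1.134 × 3.57 = 4.049 s.
Leg 4: γ = 2.58; Δt_4 = 2.580 × 8.03 = 20.72 s.
Total: 4.196 + 0.8813 + 4.049 + 20.72 s.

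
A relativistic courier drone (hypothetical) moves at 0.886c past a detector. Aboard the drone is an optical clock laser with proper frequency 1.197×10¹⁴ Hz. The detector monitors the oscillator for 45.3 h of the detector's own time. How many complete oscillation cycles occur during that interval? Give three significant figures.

N = 9.05×10¹⁸

γ = 1/√(1 − 0.886²) = 1/√0.2150 = 2.157
During 45.3 h of lab time, the oscillator's proper time advances by τ = Δt/γ = 45.3/2.157 = 21.00 h = 7.562×10⁴ s.
N = f × τ = 1.197×10¹⁴ × 7.562×10⁴ = 9.051×10¹⁸.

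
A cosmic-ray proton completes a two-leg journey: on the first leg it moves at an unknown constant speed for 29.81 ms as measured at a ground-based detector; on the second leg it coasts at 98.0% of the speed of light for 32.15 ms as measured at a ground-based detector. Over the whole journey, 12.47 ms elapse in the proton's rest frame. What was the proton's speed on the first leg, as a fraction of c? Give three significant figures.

Leg 1: speed unknown; τ_1 = 29.81/γ_1.
Leg 2: β = 0.980; γ = 1/√(1 − 0.980²) = 1/√0.03960 = 5.025; τ_2 = 32.15/5.025 = 6.398 ms.
Total proper time: τ_1 + 6.398 = 12.47, so τ_1 = 12.47 − 6.398 = 6.072 ms.
γ_1 = 29.81/6.072 = 4.909; β = √(1 − 1/γ²) = √0.9585.

β = 0.979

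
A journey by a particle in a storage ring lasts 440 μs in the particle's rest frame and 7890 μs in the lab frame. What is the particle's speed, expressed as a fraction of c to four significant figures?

The proper time is measured in the particle's rest frame (both events occur at the particle's location); Δt is measured in the lab frame. γ = Δt/τ = 7890/440 = 17.93.
β = √(1 − 1/γ²) = √(1 − 0.003110) = √0.9969

β = 0.9984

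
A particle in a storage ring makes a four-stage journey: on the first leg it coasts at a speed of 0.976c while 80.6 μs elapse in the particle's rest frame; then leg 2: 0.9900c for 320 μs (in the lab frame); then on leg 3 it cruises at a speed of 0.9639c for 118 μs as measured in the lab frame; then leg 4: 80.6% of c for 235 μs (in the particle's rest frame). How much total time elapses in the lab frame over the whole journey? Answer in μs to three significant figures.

Leg 1: γ = 1/√(1 − 0.976²) = 1/√0.04742 = 4.592; Δt_1 = 4.592 × 80.6 = 370.1 μs.
Leg 2: 320 μs is already measured in the lab frame.
Leg 3: 118 μs is already measured in the lab frame.
Leg 4: β = 0.806; γ = 1/√(1 − 0.806²) = 1/√0.3504 = 1.689; Δt_4 = 1.689 × 235 = 397.0 μs.
Total: 370.1 + 320.0 + 118.0 + 397.0 μs.

Δt = 1210 μs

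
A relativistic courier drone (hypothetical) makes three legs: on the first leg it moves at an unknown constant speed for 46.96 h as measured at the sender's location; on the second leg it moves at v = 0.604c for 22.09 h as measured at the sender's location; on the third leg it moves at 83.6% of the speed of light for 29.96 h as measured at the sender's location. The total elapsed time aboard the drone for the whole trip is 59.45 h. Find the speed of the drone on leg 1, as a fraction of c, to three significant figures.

β = 0.841

Leg 1: speed unknown; τ_1 = 46.96/γ_1.
Leg 2: γ = 1/√(1 − 0.604²) = 1/√0.6352 = 1.255; τ_2 = 22.09/1.255 = 17.61 h.
Leg 3: β = 0.836; γ = 1/√(1 − 0.836²) = 1/√0.3011 = 1.822; τ_3 = 29.96/1.822 = 16.44 h.
Total proper time: τ_1 + 17.61 + 16.44 = 59.45, so τ_1 = 59.45 − 34.05 = 25.40 h.
γ_1 = 46.96/25.40 = 1.848; β = √(1 − 1/γ²) = √0.7073.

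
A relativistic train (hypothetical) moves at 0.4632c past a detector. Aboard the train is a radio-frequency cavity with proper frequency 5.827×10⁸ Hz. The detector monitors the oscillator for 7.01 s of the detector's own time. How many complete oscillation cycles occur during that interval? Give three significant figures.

N = 3.62×10⁹

γ = 1/√(1 − 0.4632²) = 1/√0.7854 = 1.128
During 7.01 s of lab time, the oscillator's proper time advances by τ = Δt/γ = 7.01/1.128 = 6.213 s = 6.213×10⁰ s.
N = f × τ = 5.827×10⁸ × 6.213×10⁰ = 3.620×10⁹.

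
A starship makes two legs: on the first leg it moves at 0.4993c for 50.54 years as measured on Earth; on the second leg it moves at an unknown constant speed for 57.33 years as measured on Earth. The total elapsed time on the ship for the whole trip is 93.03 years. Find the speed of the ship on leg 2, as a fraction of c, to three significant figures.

Leg 1: γ = 1/√(1 − 0.4993²) = 1/√0.7507 = 1.154; τ_1 = 50.54/1.154 = 43.79 years.
Leg 2: speed unknown; τ_2 = 57.33/γ_2.
Total proper time: 43.79 + τ_2 = 93.03, so τ_2 = 93.03 − 43.79 = 49.24 years.
γ_2 = 57.33/49.24 = 1.164; β = √(1 − 1/γ²) = √0.2623.

β = 0.512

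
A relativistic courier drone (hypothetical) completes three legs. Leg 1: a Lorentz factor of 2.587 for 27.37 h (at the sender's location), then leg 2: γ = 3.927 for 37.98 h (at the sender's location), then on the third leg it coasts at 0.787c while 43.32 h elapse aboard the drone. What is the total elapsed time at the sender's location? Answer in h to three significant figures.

Δt = 136 h

Leg 1: 27.37 h is already measured at the sender's location.
Leg 2: 37.98 h is already measured at the sender's location.
Leg 3: γ = 1/√(1 − 0.787²) = 1/√0.3806 = 1.621; Δt_3 = 1.621 × 43.32 = 70.22 h.
Total: 27.37 + 37.98 + 70.22 h.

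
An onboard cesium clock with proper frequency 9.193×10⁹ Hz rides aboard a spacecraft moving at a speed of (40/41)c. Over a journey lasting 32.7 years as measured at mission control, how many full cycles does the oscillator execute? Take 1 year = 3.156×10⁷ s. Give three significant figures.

N = 2.08×10¹⁸

γ = 1/√(1 − (40/41)²) = 41/9 ≈ 4.556
The oscillator's own cycle count is N = f × τ where τ is the proper time aboard the spacecraft. τ = Δt/γ = 32.7/4.556 = 7.178 years = 2.265×10⁸ s.
N = 9.193×10⁹ × 2.265×10⁸ = 2.083×10¹⁸.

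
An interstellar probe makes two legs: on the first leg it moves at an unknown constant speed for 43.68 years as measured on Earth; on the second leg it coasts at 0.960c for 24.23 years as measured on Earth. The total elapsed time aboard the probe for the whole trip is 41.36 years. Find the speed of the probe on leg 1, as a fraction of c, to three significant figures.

β = 0.611

Leg 1: speed unknown; τ_1 = 43.68/γ_1.
Leg 2: γ = 1/√(1 − 0.960²) = 25/7 ≈ 3.571; τ_2 = 24.23/3.571 = 6.784 years.
Total proper time: τ_1 + 6.784 = 41.36, so τ_1 = 41.36 − 6.784 = 34.58 years.
γ_1 = 43.68/34.58 = 1.263; β = √(1 − 1/γ²) = √0.3734.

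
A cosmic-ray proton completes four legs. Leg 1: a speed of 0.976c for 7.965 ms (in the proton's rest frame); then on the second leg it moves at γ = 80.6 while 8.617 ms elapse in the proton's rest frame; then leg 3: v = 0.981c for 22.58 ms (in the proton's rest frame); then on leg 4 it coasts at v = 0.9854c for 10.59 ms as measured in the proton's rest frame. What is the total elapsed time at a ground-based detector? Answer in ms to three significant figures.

Leg 1: γ = 1/√(1 − 0.976²) = 1/√0.04742 = 4.592; Δt_1 = 4.592 × 7.965 = 36.58 ms.
Leg 2: γ = 80.6; Δt_2 = 80.60 × 8.617 = 694.5 ms.
Leg 3: γ = 1/√(1 − 0.981²) = 1/√0.03764 = 5.154; Δt_3 = 5.154 × 22.58 = 116.4 ms.
Leg 4: γ = 1/√(1 − 0.9854²) = 1/√0.02899 = 5.874; Δt_4 = 5.874 × 10.59 = 62.20 ms.
Total: 36.58 + 694.5 + 116.4 + 62.20 ms.

Δt = 910 ms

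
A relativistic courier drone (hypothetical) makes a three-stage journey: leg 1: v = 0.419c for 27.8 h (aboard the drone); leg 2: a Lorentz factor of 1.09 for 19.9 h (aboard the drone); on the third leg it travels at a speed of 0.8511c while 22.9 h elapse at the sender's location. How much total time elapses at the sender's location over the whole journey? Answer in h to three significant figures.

Δt = 75.2 h

Leg 1: γ = 1/√(1 − 0.419²) = 1/√0.8244 = 1.101; Δt_1 = 1.101 × 27.8 = 30.62 h.
Leg 2: γ = 1.09; Δt_2 = 1.090 × 19.9 = 21.69 h.
Leg 3: 22.9 h is already measured at the sender's location.
Total: 30.62 + 21.69 + 22.90 h.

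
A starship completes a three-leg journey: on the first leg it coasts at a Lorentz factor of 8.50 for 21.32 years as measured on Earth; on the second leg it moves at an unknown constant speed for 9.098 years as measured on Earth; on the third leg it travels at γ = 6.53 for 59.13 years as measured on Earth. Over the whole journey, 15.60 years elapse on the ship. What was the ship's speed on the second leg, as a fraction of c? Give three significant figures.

Leg 1: γ = 8.50; τ_1 = 21.32/8.500 = 2.508 years.
Leg 2: speed unknown; τ_2 = 9.098/γ_2.
Leg 3: γ = 6.53; τ_3 = 59.13/6.530 = 9.055 years.
Total proper time: 2.508 + τ_2 + 9.055 = 15.60, so τ_2 = 15.60 − 11.56 = 4.037 years.
γ_2 = 9.098/4.037 = 2.254; β = √(1 − 1/γ²) = √0.8031.

β = 0.896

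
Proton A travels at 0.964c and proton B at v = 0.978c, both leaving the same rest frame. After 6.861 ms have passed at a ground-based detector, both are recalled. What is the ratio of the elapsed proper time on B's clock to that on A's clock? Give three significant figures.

τ_B/τ_A = 0.785

A: γ = 1/√(1 − 0.964²) = 1/√0.07070 = 3.761. B: γ = 1/√(1 − 0.978²) = 1/√0.04352 = 4.794.
τ_A/τ_B = γ_B/γ_A = 4.794/3.761 = 1.275, so τ_B/τ_A = 0.7845.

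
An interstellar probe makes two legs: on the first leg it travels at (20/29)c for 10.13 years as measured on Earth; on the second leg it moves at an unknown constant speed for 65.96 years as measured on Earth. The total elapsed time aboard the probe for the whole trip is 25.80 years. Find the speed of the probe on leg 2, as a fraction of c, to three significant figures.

β = 0.960

Leg 1: γ = 1/√(1 − (20/29)²) = 29/21 ≈ 1.381; τ_1 = 10.13/1.381 = 7.336 years.
Leg 2: speed unknown; τ_2 = 65.96/γ_2.
Total proper time: 7.336 + τ_2 = 25.80, so τ_2 = 25.80 − 7.336 = 18.46 years.
γ_2 = 65.96/18.46 = 3.572; β = √(1 − 1/γ²) = √0.9216.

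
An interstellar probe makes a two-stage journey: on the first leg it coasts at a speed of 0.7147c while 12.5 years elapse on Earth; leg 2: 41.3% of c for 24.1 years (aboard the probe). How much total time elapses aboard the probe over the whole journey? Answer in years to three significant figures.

τ = 32.8 years

Leg 1: γ = 1/√(1 − 0.7147²) = 1/√0.4892 = 1.430; τ_1 = 12.5/1.430 = 8.743 years.
Leg 2: 24.1 years is already measured aboard the probe.
Total: 8.743 + 24.10 years.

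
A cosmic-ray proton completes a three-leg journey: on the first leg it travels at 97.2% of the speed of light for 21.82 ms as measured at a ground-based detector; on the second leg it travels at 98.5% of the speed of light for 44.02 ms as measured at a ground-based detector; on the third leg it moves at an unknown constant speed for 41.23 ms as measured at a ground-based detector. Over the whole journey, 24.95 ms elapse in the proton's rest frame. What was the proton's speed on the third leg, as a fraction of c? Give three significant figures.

β = 0.955

Leg 1: β = 0.972; γ = 1/√(1 − 0.972²) = 1/√0.05522 = 4.256; τ_1 = 21.82/4.256 = 5.127 ms.
Leg 2: β = 0.985; γ = 1/√(1 − 0.985²) = 1/√0.02977 = 5.795; τ_2 = 44.02/5.795 = 7.596 ms.
Leg 3: speed unknown; τ_3 = 41.23/γ_3.
Total proper time: 5.127 + 7.596 + τ_3 = 24.95, so τ_3 = 24.95 − 12.72 = 12.23 ms.
γ_3 = 41.23/12.23 = 3.372; β = √(1 − 1/γ²) = √0.9121.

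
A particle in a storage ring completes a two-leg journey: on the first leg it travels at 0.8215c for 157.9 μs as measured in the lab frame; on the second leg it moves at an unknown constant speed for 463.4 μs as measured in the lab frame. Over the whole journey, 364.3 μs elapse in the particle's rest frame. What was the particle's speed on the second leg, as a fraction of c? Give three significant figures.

β = 0.806

Leg 1: γ = 1/√(1 − 0.8215²) = 1/√0.3251 = 1.754; τ_1 = 157.9/1.754 = 90.04 μs.
Leg 2: speed unknown; τ_2 = 463.4/γ_2.
Total proper time: 90.04 + τ_2 = 364.3, so τ_2 = 364.3 − 90.04 = 274.3 μs.
γ_2 = 463.4/274.3 = 1.690; β = √(1 − 1/γ²) = √0.6497.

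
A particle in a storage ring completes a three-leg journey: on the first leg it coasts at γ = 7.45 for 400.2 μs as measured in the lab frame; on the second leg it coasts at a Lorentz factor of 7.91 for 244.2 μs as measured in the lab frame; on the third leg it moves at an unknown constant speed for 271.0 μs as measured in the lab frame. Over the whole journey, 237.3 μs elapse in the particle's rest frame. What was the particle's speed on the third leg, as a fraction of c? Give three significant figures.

Leg 1: γ = 7.45; τ_1 = 400.2/7.450 = 53.72 μs.
Leg 2: γ = 7.91; τ_2 = 244.2/7.910 = 30.87 μs.
Leg 3: speed unknown; τ_3 = 271.0/γ_3.
Total proper time: 53.72 + 30.87 + τ_3 = 237.3, so τ_3 = 237.3 − 84.59 = 152.7 μs.
γ_3 = 271.0/152.7 = 1.775; β = √(1 − 1/γ²) = √0.6825.

β = 0.826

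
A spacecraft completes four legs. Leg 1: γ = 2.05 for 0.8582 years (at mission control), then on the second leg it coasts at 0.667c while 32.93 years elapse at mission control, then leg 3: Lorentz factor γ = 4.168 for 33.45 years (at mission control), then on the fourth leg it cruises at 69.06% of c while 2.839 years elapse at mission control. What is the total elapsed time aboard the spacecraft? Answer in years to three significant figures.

τ = 35.0 years

Leg 1: γ = 2.05; τ_1 = 0.8582/2.050 = 0.4186 years.
Leg 2: γ = 1/√(1 − 0.667²) = 1/√0.5551 = 1.342; τ_2 = 32.93/1.342 = 24.53 years.
Leg 3: γ = 4.168; τ_3 = 33.45/4.168 = 8.025 years.
Leg 4: β = 0.6906; γ = 1/√(1 − 0.6906²) = 1/√0.5231 = 1.383; τ_4 = 2.839/1.383 = 2.053 years.
Total: 0.4186 + 24.53 + 8.025 + 2.053 years.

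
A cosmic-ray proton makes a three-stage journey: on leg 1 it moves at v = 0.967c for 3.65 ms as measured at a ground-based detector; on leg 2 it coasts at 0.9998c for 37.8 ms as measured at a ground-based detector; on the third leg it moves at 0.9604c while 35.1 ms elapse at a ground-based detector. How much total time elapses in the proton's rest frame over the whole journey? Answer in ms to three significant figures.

Leg 1: γ = 1/√(1 − 0.967²) = 1/√0.06491 = 3.925; τ_1 = 3.65/3.925 = 0.9299 ms.
Leg 2: γ = 1/√(1 − 0.9998²) = 1/√4.000×10⁻⁴ = 50.00; τ_2 = 37.8/50.00 = 0.7560 ms.
Leg 3: γ = 1/√(1 − 0.9604²) = 1/√0.07763 = 3.589; τ_3 = 35.1/3.589 = 9.780 ms.
Total: 0.9299 + 0.7560 + 9.780 ms.

τ = 11.5 ms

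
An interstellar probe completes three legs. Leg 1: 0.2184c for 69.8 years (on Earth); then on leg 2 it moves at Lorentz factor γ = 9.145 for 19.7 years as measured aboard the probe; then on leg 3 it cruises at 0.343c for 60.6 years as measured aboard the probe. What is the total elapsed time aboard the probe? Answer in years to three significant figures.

Leg 1: γ = 1/√(1 − 0.2184²) = 1/√0.9523 = 1.025; τ_1 = 69.8/1.025 = 68.11 years.
Leg 2: 19.7 years is already measured aboard the probe.
Leg 3: 60.6 years is already measured aboard the probe.
Total: 68.11 + 19.70 + 60.60 years.

τ = 148 years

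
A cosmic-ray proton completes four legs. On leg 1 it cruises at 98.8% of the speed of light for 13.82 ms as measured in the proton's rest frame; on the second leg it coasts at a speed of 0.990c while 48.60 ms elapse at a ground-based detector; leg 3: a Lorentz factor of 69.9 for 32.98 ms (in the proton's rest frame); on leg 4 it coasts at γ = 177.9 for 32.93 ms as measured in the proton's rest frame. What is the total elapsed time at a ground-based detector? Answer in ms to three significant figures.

Δt = 8300 ms

Leg 1: β = 0.988; γ = 1/√(1 − 0.988²) = 1/√0.02386 = 6.474; Δt_1 = 6.474 × 13.82 = 89.48 ms.
Leg 2: 48.60 ms is already measured at a ground-based detector.
Leg 3: γ = 69.9; Δt_3 = 69.90 × 32.98 = 2305 ms.
Leg 4: γ = 177.9; Δt_4 = 177.9 × 32.93 = 5858 ms.
Total: 89.48 + 48.60 + 2305 + 5858 ms.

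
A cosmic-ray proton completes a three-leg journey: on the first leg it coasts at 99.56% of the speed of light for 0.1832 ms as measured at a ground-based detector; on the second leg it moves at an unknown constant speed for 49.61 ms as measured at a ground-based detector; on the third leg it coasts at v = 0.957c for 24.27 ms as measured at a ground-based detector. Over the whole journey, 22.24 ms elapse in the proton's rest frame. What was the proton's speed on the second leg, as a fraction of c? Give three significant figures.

β = 0.952

Leg 1: β = 0.9956; γ = 1/√(1 − 0.9956²) = 1/√0.008781 = 10.67; τ_1 = 0.1832/10.67 = 0.01717 ms.
Leg 2: speed unknown; τ_2 = 49.61/γ_2.
Leg 3: γ = 1/√(1 − 0.957²) = 1/√0.08415 = 3.447; τ_3 = 24.27/3.447 = 7.040 ms.
Total proper time: 0.01717 + τ_2 + 7.040 = 22.24, so τ_2 = 22.24 − 7.058 = 15.18 ms.
γ_2 = 49.61/15.18 = 3.268; β = √(1 − 1/γ²) = √0.9063.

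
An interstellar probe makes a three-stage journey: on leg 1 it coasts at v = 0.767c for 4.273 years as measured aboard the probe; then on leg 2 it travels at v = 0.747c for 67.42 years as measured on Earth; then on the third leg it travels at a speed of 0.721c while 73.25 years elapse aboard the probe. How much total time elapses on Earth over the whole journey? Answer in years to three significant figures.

Δt = 180 years

Leg 1: γ = 1/√(1 − 0.767²) = 1/√0.4117 = 1.558; Δt_1 = 1.558 × 4.273 = 6.659 years.
Leg 2: 67.42 years is already measured on Earth.
Leg 3: γ = 1/√(1 − 0.721²) = 1/√0.4802 = 1.443; Δt_3 = 1.443 × 73.25 = 105.7 years.
Total: 6.659 + 67.42 + 105.7 years.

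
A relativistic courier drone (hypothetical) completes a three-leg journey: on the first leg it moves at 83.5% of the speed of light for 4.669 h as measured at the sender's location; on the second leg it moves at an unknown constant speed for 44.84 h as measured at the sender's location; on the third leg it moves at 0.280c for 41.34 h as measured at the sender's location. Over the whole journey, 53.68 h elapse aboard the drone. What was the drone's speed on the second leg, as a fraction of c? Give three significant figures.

β = 0.967

Leg 1: β = 0.835; γ = 1/√(1 − 0.835²) = 1/√0.3028 = 1.817; τ_1 = 4.669/1.817 = 2.569 h.
Leg 2: speed unknown; τ_2 = 44.84/γ_2.
Leg 3: γ = 1/√(1 − 0.280²) = 25/24 ≈ 1.042; τ_3 = 41.34/1.042 = 39.69 h.
Total proper time: 2.569 + τ_2 + 39.69 = 53.68, so τ_2 = 53.68 − 42.26 = 11.42 h.
γ_2 = 44.84/11.42 = 3.925; β = √(1 − 1/γ²) = √0.9351.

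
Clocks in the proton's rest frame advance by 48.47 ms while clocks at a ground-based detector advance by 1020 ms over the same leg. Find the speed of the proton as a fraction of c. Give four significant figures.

The proper time is measured in the proton's rest frame (both events occur at the proton's location); Δt is measured at a ground-based detector. γ = Δt/τ = 1020/48.47 = 21.04.
β = √(1 − 1/γ²) = √(1 − 0.002258) = √0.9977

β = 0.9989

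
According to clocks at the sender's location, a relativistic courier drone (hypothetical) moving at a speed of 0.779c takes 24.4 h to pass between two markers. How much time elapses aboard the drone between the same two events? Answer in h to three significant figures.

γ = 1/√(1 − 0.779²) = 1/√0.3932 = 1.595
The interval measured at the sender's location is the dilated one; the clock aboard the drone measures the proper time τ = Δt/γ = 24.4/1.595 h.

τ = 15.3 h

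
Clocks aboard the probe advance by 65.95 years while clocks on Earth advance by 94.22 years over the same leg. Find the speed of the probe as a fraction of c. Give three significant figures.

The proper time is measured aboard the probe (both events occur at the probe's location); Δt is measured on Earth. γ = Δt/τ = 94.22/65.95 = 1.429.
β = √(1 − 1/γ²) = √(1 − 0.4899) = √0.5101

β = 0.714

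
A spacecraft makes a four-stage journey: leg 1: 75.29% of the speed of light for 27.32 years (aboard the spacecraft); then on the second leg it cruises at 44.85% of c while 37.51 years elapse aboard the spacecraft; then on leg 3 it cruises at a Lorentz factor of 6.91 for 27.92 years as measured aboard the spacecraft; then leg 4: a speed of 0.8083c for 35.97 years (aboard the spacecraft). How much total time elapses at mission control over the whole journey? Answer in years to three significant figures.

Δt = 337 years

Leg 1: β = 0.7529; γ = 1/√(1 − 0.7529²) = 1/√0.4331 = 1.519; Δt_1 = 1.519 × 27.32 = 41.51 years.
Leg 2: β = 0.4485; γ = 1/√(1 − 0.4485²) = 1/√0.7988 = 1.119; Δt_2 = 1.119 × 37.51 = 41.97 years.
Leg 3: γ = 6.91; Δt_3 = 6.910 × 27.92 = 192.9 years.
Leg 4: γ = 1/√(1 − 0.8083²) = 1/√0.3467 = 1.698; Δt_4 = 1.698 × 35.97 = 61.09 years.
Total: 41.51 + 41.97 + 192.9 + 61.09 years.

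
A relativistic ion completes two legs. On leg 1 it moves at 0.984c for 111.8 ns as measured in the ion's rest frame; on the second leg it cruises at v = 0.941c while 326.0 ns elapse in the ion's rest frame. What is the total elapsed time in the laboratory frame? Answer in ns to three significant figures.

Δt = 1590 ns

Leg 1: γ = 1/√(1 − 0.984²) = 1/√0.03174 = 5.613; Δt_1 = 5.613 × 111.8 = 627.5 ns.
Leg 2: γ = 1/√(1 − 0.941²) = 1/√0.1145 = 2.955; Δt_2 = 2.955 × 326.0 = 963.3 ns.
Total: 627.5 + 963.3 ns.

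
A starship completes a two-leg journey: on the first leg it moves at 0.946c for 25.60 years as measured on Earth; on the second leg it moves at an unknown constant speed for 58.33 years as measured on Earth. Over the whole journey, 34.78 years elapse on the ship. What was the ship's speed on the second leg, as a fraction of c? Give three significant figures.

Leg 1: γ = 1/√(1 − 0.946²) = 1/√0.1051 = 3.085; τ_1 = 25.60/3.085 = 8.299 years.
Leg 2: speed unknown; τ_2 = 58.33/γ_2.
Total proper time: 8.299 + τ_2 = 34.78, so τ_2 = 34.78 − 8.299 = 26.48 years.
γ_2 = 58.33/26.48 = 2.203; β = √(1 − 1/γ²) = √0.7939.

β = 0.891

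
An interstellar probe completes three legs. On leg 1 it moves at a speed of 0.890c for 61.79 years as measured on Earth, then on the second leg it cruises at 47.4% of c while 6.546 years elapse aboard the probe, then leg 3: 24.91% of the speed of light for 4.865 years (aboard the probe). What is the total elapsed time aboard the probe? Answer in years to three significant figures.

Leg 1: γ = 1/√(1 − 0.890²) = 1/√0.2079 = 2.193; τ_1 = 61.79/2.193 = 28.17 years.
Leg 2: 6.546 years is already measured aboard the probe.
Leg 3: 4.865 years is already measured aboard the probe.
Total: 28.17 + 6.546 + 4.865 years.

τ = 39.6 years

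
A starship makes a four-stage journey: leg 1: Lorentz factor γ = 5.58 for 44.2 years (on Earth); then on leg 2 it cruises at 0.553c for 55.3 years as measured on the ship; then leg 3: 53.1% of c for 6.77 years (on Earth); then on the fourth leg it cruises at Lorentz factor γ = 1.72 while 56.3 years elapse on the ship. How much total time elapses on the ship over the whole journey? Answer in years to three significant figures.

Leg 1: γ = 5.58; τ_1 = 44.2/5.580 = 7.921 years.
Leg 2: 55.3 years is already measured on the ship.
Leg 3: β = 0.531; γ = 1/√(1 − 0.531²) = 1/√0.7180 = 1.180; τ_3 = 6.77/1.180 = 5.737 years.
Leg 4: 56.3 years is already measured on the ship.
Total: 7.921 + 55.30 + 5.737 + 56.30 years.

τ = 125 years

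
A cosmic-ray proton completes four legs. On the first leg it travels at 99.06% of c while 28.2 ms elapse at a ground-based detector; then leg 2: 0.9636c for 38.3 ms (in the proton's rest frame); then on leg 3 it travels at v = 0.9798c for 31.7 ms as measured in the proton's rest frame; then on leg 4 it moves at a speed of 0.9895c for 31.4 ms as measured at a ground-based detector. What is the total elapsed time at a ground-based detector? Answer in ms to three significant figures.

Leg 1: 28.2 ms is already measured at a ground-based detector.
Leg 2: γ = 1/√(1 − 0.9636²) = 1/√0.07148 = 3.740; Δt_2 = 3.740 × 38.3 = 143.3 ms.
Leg 3: γ = 1/√(1 − 0.9798²) = 1/√0.03999 = 5.001; Δt_3 = 5.001 × 31.7 = 158.5 ms.
Leg 4: 31.4 ms is already measured at a ground-based detector.
Total: 28.20 + 143.3 + 158.5 + 31.40 ms.

Δt = 361 ms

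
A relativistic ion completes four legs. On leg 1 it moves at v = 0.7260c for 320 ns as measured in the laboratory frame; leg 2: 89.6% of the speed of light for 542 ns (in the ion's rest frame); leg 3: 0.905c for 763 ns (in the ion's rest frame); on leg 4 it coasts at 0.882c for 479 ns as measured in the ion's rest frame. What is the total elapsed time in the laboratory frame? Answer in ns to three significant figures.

Δt = 4350 ns

Leg 1: 320 ns is already measured in the laboratory frame.
Leg 2: β = 0.896; γ = 1/√(1 − 0.896²) = 1/√0.1972 = 2.252; Δt_2 = 2.252 × 542 = 1221 ns.
Leg 3: γ = 1/√(1 − 0.905²) = 1/√0.1810 = 2.351; Δt_3 = 2.351 × 763 = 1794 ns.
Leg 4: γ = 1/√(1 − 0.882²) = 1/√0.2221 = 2.122; Δt_4 = 2.122 × 479 = 1016 ns.
Total: 320.0 + 1221 + 1794 + 1016 ns.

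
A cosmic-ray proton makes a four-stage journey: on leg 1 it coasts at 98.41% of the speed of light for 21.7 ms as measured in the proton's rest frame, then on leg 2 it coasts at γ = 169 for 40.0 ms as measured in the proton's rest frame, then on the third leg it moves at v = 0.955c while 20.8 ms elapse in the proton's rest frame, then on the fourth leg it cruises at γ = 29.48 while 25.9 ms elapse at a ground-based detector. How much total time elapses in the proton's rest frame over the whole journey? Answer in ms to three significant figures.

Leg 1: 21.7 ms is already measured in the proton's rest frame.
Leg 2: 40.0 ms is already measured in the proton's rest frame.
Leg 3: 20.8 ms is already measured in the proton's rest frame.
Leg 4: γ = 29.48; τ_4 = 25.9/29.48 = 0.8786 ms.
Total: 21.70 + 40.00 + 20.80 + 0.8786 ms.

τ = 83.4 ms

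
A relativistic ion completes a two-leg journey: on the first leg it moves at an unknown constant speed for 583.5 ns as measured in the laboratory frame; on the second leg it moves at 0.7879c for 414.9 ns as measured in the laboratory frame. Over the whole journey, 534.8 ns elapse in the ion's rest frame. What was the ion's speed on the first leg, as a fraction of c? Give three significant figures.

Leg 1: speed unknown; τ_1 = 583.5/γ_1.
Leg 2: γ = 1/√(1 − 0.7879²) = 1/√0.3792 = 1.624; τ_2 = 414.9/1.624 = 255.5 ns.
Total proper time: τ_1 + 255.5 = 534.8, so τ_1 = 534.8 − 255.5 = 279.3 ns.
γ_1 = 583.5/279.3 = 2.089; β = √(1 − 1/γ²) = √0.7709.

β = 0.878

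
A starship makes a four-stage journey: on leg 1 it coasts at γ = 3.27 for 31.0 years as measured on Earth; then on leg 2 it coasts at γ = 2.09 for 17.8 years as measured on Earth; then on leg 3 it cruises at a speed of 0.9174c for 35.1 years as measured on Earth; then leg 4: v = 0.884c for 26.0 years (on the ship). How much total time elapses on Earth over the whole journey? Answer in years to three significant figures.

Leg 1: 31.0 years is already measured on Earth.
Leg 2: 17.8 years is already measured on Earth.
Leg 3: 35.1 years is already measured on Earth.
Leg 4: γ = 1/√(1 − 0.884²) = 1/√0.2185 = 2.139; Δt_4 = 2.139 × 26.0 = 55.62 years.
Total: 31.00 + 17.80 + 35.10 + 55.62 years.

Δt = 140 years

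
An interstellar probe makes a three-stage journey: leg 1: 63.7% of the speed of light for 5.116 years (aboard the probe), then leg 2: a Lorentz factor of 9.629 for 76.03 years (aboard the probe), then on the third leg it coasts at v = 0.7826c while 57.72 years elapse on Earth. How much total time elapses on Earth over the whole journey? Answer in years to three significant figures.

Δt = 796 years

Leg 1: β = 0.637; γ = 1/√(1 − 0.637²) = 1/√0.5942 = 1.297; Δt_1 = 1.297 × 5.116 = 6.637 years.
Leg 2: γ = 9.629; Δt_2 = 9.629 × 76.03 = 732.1 years.
Leg 3: 57.72 years is already measured on Earth.
Total: 6.637 + 732.1 + 57.72 years.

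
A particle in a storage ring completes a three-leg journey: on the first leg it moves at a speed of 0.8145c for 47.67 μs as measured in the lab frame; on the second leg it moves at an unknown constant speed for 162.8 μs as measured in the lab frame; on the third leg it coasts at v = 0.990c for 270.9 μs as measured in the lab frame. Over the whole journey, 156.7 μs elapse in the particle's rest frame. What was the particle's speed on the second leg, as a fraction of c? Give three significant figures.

β = 0.830

Leg 1: γ = 1/√(1 − 0.8145²) = 1/√0.3366 = 1.724; τ_1 = 47.67/1.724 = 27.66 μs.
Leg 2: speed unknown; τ_2 = 162.8/γ_2.
Leg 3: γ = 1/√(1 − 0.990²) = 1/√0.01990 = 7.089; τ_3 = 270.9/7.089 = 38.22 μs.
Total proper time: 27.66 + τ_2 + 38.22 = 156.7, so τ_2 = 156.7 − 65.87 = 90.83 μs.
γ_2 = 162.8/90.83 = 1.792; β = √(1 − 1/γ²) = √0.6887.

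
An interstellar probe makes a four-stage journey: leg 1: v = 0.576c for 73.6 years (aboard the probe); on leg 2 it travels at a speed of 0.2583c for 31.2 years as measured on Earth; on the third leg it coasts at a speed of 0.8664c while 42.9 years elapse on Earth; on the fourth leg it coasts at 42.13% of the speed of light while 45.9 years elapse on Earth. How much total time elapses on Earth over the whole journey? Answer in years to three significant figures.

Leg 1: γ = 1/√(1 − 0.576²) = 1/√0.6682 = 1.223; Δt_1 = 1.223 × 73.6 = 90.04 years.
Leg 2: 31.2 years is already measured on Earth.
Leg 3: 42.9 years is already measured on Earth.
Leg 4: 45.9 years is already measured on Earth.
Total: 90.04 + 31.20 + 42.90 + 45.90 years.

Δt = 210 years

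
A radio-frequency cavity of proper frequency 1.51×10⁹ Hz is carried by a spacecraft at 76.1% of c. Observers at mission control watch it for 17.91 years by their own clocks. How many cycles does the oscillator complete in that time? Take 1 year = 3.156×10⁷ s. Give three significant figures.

N = 5.54×10¹⁷

β = 0.761; γ = 1/√(1 − 0.761²) = 1/√0.4209 = 1.541
During 17.91 years of lab time, the oscillator's proper time advances by τ = Δt/γ = 17.91/1.541 = 11.62 years = 3.667×10⁸ s.
N = f × τ = 1.51×10⁹ × 3.667×10⁸ = 5.537×10¹⁷.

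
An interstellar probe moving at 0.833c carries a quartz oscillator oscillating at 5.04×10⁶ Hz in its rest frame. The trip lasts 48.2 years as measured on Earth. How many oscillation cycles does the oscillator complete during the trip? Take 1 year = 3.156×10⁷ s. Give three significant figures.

N = 4.24×10¹⁵

γ = 1/√(1 − 0.833²) = 1/√0.3061 = 1.807
The oscillator's own cycle count is N = f × τ where τ is the proper time aboard the probe. τ = Δt/γ = 48.2/1.807 = 26.67 years = 8.416×10⁸ s.
N = 5.04×10⁶ × 8.416×10⁸ = 4.242×10¹⁵.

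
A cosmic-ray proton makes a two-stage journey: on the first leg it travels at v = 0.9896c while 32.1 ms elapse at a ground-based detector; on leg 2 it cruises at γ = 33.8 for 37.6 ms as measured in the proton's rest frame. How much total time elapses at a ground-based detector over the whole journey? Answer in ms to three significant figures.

Leg 1: 32.1 ms is already measured at a ground-based detector.
Leg 2: γ = 33.8; Δt_2 = 33.80 × 37.6 = 1271 ms.
Total: 32.10 + 1271 ms.

Δt = 1300 ms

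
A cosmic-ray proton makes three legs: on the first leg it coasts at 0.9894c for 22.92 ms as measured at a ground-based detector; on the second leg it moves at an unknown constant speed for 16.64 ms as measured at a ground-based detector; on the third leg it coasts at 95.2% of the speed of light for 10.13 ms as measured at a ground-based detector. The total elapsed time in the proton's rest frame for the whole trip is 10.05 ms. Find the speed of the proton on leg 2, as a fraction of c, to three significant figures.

Leg 1: γ = 1/√(1 − 0.9894²) = 1/√0.02109 = 6.886; τ_1 = 22.92/6.886 = 3.328 ms.
Leg 2: speed unknown; τ_2 = 16.64/γ_2.
Leg 3: β = 0.952; γ = 1/√(1 − 0.952²) = 1/√0.09370 = 3.267; τ_3 = 10.13/3.267 = 3.101 ms.
Total proper time: 3.328 + τ_2 + 3.101 = 10.05, so τ_2 = 10.05 − 6.429 = 3.621 ms.
γ_2 = 16.64/3.621 = 4.596; β = √(1 − 1/γ²) = √0.9526.

β = 0.976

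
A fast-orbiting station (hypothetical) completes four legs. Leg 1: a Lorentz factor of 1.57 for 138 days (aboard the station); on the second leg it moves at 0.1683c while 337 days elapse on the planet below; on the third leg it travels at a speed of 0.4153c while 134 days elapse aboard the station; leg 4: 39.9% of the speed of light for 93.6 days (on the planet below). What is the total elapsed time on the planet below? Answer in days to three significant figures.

Leg 1: γ = 1.57; Δt_1 = 1.570 × 138 = 216.7 days.
Leg 2: 337 days is already measured on the planet below.
Leg 3: γ = 1/√(1 − 0.4153²) = 1/√0.8275 = 1.099; Δt_3 = 1.099 × 134 = 147.3 days.
Leg 4: 93.6 days is already measured on the planet below.
Total: 216.7 + 337.0 + 147.3 + 93.60 days.

Δt = 795 days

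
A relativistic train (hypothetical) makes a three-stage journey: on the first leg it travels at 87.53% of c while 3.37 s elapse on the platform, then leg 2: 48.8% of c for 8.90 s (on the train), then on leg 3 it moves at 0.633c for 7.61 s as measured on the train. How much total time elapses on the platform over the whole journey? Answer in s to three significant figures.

Δt = 23.4 s

Leg 1: 3.37 s is already measured on the platform.
Leg 2: β = 0.488; γ = 1/√(1 − 0.488²) = 1/√0.7619 = 1.146; Δt_2 = 1.146 × 8.90 = 10.20 s.
Leg 3: γ = 1/√(1 − 0.633²) = 1/√0.5993 = 1.292; Δt_3 = 1.292 × 7.61 = 9.830 s.
Total: 3.370 + 10.20 + 9.830 s.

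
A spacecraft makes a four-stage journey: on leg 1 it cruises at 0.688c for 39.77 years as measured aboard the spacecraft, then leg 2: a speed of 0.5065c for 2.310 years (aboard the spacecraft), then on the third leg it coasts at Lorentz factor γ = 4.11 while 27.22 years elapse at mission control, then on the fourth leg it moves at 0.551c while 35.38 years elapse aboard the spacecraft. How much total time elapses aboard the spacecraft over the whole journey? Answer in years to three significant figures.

τ = 84.1 years

Leg 1: 39.77 years is already measured aboard the spacecraft.
Leg 2: 2.310 years is already measured aboard the spacecraft.
Leg 3: γ = 4.11; τ_3 = 27.22/4.110 = 6.623 years.
Leg 4: 35.38 years is already measured aboard the spacecraft.
Total: 39.77 + 2.310 + 6.623 + 35.38 years.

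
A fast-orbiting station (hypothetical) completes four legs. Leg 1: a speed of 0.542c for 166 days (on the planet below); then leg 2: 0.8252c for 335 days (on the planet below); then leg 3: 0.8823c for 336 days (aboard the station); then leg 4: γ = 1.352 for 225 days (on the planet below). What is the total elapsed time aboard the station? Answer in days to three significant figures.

τ = 831 days

Leg 1: γ = 1/√(1 − 0.542²) = 1/√0.7062 = 1.190; τ_1 = 166/1.190 = 139.5 days.
Leg 2: γ = 1/√(1 − 0.8252²) = 1/√0.3190 = 1.770; τ_2 = 335/1.770 = 189.2 days.
Leg 3: 336 days is already measured aboard the station.
Leg 4: γ = 1.352; τ_4 = 225/1.352 = 166.4 days.
Total: 139.5 + 189.2 + 336.0 + 166.4 days.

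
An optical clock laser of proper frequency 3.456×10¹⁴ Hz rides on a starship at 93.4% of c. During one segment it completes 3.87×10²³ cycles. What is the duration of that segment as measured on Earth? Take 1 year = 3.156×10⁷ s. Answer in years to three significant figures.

Δt = 99.3 years

β = 0.934; γ = 1/√(1 − 0.934²) = 1/√0.1276 = 2.799
Proper time for N cycles: τ = N/f = 3.87×10²³/(3.456×10¹⁴) = 1.120×10⁹ s = 35.48 years.
Lab-frame duration Δt = γτ = 2.799 × 35.48 = 99.31 years.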